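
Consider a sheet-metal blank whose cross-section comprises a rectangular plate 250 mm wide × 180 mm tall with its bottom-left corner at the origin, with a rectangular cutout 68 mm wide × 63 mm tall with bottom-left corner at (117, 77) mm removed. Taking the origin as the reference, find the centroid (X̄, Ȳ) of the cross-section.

plate: A = 250 × 180 = 45000.00, centroid at (125.00, 90.00).
hole: A = −(68 × 63) = -4284.00, centroid at (151.00, 108.50).
ΣA = 40716.00 mm², ΣAX̄ = 4978116.00 mm³, ΣAȲ = 3585186.00 mm³.
X̄ = 4978116.00/40716.00 = 122.26 mm; Ȳ = 3585186.00/40716.00 = 88.05 mm.

X̄ = 122.26 mm, Ȳ = 88.05 mm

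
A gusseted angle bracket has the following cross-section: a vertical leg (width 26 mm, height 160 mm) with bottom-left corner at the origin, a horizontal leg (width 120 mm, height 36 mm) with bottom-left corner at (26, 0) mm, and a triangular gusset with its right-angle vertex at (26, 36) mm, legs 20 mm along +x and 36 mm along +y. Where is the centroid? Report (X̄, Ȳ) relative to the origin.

X̄ = 49.48 mm, Ȳ = 48.40 mm

vertical leg: A = 26 × 160 = 4160.00, centroid at (13.00, 80.00).
horizontal leg: A = 120 × 36 = 4320.00, centroid at (86.00, 18.00).
gusset: A = ½·20·36 = 360.00, centroid at (32.67, 48.00).
ΣA = 8840.00 mm²
ΣAX̄ = (4160.00)(13.00) + (4320.00)(86.00) + (360.00)(32.67) = 437360.00 mm³
ΣAȲ = (4160.00)(80.00) + (4320.00)(18.00) + (360.00)(48.00) = 427840.00 mm³
X̄ = 437360.00 / 8840.00 = 49.48 mm
Ȳ = 427840.00 / 8840.00 = 48.40 mm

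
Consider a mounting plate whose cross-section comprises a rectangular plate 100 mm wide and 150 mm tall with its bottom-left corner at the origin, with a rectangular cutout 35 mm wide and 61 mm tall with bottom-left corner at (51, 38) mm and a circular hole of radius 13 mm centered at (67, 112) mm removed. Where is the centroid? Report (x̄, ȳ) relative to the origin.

x̄ = 46.07 mm, ȳ = 74.53 mm

plate: A = 100 × 150 = 15000.00, centroid at (50.00, 75.00).
hole 1: A = −(35 × 61) = -2135.00, centroid at (68.50, 68.50).
hole 2: A = −π·13² = -530.93, centroid at (67.00, 112.00).
ΣA = 12334.07 mm²
ΣAx̄ = (15000.00)(50.00) + (-2135.00)(68.50) + (-530.93)(67.00) = 568180.25 mm³
ΣAȳ = (15000.00)(75.00) + (-2135.00)(68.50) + (-530.93)(112.00) = 919288.43 mm³
x̄ = 568180.25 / 12334.07 = 46.07 mm
ȳ = 919288.43 / 12334.07 = 74.53 mm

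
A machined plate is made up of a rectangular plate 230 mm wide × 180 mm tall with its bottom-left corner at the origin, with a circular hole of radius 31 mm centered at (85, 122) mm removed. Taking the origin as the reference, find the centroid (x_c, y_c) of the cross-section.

x_c = 117.36 mm, y_c = 87.48 mm

plate: A = 230 × 180 = 41400.00, centroid at (115.00, 90.00).
hole: A = −π·31² = -3019.07, centroid at (85.00, 122.00).
ΣA = 38380.93 mm²
ΣAx_c = (41400.00)(115.00) + (-3019.07)(85.00) = 4504379.00 mm³
ΣAy_c = (41400.00)(90.00) + (-3019.07)(122.00) = 3357673.39 mm³
x_c = 4504379.00 / 38380.93 = 117.36 mm
y_c = 3357673.39 / 38380.93 = 87.48 mm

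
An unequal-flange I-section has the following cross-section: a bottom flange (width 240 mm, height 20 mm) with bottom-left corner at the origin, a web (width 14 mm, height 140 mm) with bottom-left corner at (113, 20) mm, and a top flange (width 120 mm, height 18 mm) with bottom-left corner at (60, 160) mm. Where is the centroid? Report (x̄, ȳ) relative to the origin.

x̄ = 120.00 mm, ȳ = 66.08 mm

bottom flange: A = 240 × 20 = 4800.00, centroid at (120.00, 10.00).
web: A = 14 × 140 = 1960.00, centroid at (120.00, 90.00).
top flange: A = 120 × 18 = 2160.00, centroid at (120.00, 169.00).
ΣA = 8920.00 mm², ΣAx̄ = 1070400.00 mm³, ΣAȳ = 589440.00 mm³.
x̄ = 1070400.00/8920.00 = 120.00 mm; ȳ = 589440.00/8920.00 = 66.08 mm.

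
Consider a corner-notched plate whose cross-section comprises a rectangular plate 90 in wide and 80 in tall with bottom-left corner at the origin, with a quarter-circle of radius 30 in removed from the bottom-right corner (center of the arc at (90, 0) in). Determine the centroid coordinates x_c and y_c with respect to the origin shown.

plate: A = 90 × 80 = 7200.00, centroid at (45.00, 40.00).
removed quarter-circle: A = −¼π·30² = -706.86, centroid at (77.27, 12.73).
ΣA = 6493.14 in², ΣAx_c = 269382.75 in³, ΣAy_c = 279000.00 in³.
x_c = 269382.75/6493.14 = 41.49 in; y_c = 279000.00/6493.14 = 42.97 in.

x_c = 41.49 in, y_c = 42.97 in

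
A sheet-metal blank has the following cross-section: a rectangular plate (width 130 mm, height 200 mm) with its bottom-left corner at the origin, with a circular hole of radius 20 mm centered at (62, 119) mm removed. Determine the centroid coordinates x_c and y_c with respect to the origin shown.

x_c = 65.15 mm, y_c = 99.04 mm

Part | A | x̄ᵢ | ȳᵢ | A·x̄ᵢ | A·ȳᵢ
plate | 26000.00 | 65.00 | 100.00 | 1690000.00 | 2600000.00
hole | -1256.64 | 62.00 | 119.00 | -77911.50 | -149539.81
Σ | 24743.36 |  |  | 1612088.50 | 2450460.19
x_c = 1612088.50 / 24743.36 = 65.15 mm
y_c = 2450460.19 / 24743.36 = 99.04 mm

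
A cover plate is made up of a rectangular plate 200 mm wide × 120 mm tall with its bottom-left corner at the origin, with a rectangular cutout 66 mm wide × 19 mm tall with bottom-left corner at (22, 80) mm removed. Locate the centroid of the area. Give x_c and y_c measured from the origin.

Part | A | x̄ᵢ | ȳᵢ | A·x̄ᵢ | A·ȳᵢ
plate | 24000.00 | 100.00 | 60.00 | 2400000.00 | 1440000.00
hole | -1254.00 | 55.00 | 89.50 | -68970.00 | -112233.00
Σ | 22746.00 |  |  | 2331030.00 | 1327767.00
x_c = 2331030.00 / 22746.00 = 102.48 mm
y_c = 1327767.00 / 22746.00 = 58.37 mm

x_c = 102.48 mm, y_c = 58.37 mm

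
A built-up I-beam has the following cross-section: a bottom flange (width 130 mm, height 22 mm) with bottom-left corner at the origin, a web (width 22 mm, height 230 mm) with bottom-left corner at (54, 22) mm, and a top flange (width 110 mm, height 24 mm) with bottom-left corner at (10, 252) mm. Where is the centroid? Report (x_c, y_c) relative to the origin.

Part | A | x̄ᵢ | ȳᵢ | A·x̄ᵢ | A·ȳᵢ
bottom flange | 2860.00 | 65.00 | 11.00 | 185900.00 | 31460.00
web | 5060.00 | 65.00 | 137.00 | 328900.00 | 693220.00
top flange | 2640.00 | 65.00 | 264.00 | 171600.00 | 696960.00
Σ | 10560.00 |  |  | 686400.00 | 1421640.00
x_c = 686400.00 / 10560.00 = 65.00 mm
y_c = 1421640.00 / 10560.00 = 134.62 mm

x_c = 65.00 mm, y_c = 134.62 mm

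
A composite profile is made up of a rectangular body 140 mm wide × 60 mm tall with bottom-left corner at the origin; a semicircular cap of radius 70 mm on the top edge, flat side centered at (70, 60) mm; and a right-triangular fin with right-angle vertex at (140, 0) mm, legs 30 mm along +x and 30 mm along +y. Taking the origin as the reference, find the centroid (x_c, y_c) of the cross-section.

Part | A | x̄ᵢ | ȳᵢ | A·x̄ᵢ | A·ȳᵢ
rectangular body | 8400.00 | 70.00 | 30.00 | 588000.00 | 252000.00
semicircular top | 7696.90 | 70.00 | 89.71 | 538783.14 | 690480.79
triangular fin | 450.00 | 150.00 | 10.00 | 67500.00 | 4500.00
Σ | 16546.90 |  |  | 1194283.14 | 946980.79
x_c = 1194283.14 / 16546.90 = 72.18 mm
y_c = 946980.79 / 16546.90 = 57.23 mm

x_c = 72.18 mm, y_c = 57.23 mm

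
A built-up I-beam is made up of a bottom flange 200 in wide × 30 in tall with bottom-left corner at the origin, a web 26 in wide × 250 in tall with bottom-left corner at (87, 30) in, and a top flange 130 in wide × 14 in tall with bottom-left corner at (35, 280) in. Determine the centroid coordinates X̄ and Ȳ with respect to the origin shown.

bottom flange: A = 200 × 30 = 6000.00, centroid at (100.00, 15.00).
web: A = 26 × 250 = 6500.00, centroid at (100.00, 155.00).
top flange: A = 130 × 14 = 1820.00, centroid at (100.00, 287.00).
ΣA = 14320.00 in²
ΣAX̄ = (6000.00)(100.00) + (6500.00)(100.00) + (1820.00)(100.00) = 1432000.00 in³
ΣAȲ = (6000.00)(15.00) + (6500.00)(155.00) + (1820.00)(287.00) = 1619840.00 in³
X̄ = 1432000.00 / 14320.00 = 100.00 in
Ȳ = 1619840.00 / 14320.00 = 113.12 in

X̄ = 100.00 in, Ȳ = 113.12 in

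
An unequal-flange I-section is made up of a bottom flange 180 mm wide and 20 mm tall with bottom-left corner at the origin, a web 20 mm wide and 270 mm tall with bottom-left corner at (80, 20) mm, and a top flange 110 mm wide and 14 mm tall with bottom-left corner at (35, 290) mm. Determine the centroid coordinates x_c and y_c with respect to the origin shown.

x_c = 90.00 mm, y_c = 126.22 mm

bottom flange: A = 180 × 20 = 3600.00, centroid at (90.00, 10.00).
web: A = 20 × 270 = 5400.00, centroid at (90.00, 155.00).
top flange: A = 110 × 14 = 1540.00, centroid at (90.00, 297.00).
ΣA = 10540.00 mm²
ΣAx_c = (3600.00)(90.00) + (5400.00)(90.00) + (1540.00)(90.00) = 948600.00 mm³
ΣAy_c = (3600.00)(10.00) + (5400.00)(155.00) + (1540.00)(297.00) = 1330380.00 mm³
x_c = 948600.00 / 10540.00 = 90.00 mm
y_c = 1330380.00 / 10540.00 = 126.22 mm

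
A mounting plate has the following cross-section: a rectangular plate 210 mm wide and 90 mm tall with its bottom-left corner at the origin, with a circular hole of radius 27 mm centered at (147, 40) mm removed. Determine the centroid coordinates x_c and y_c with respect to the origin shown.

x_c = 99.21 mm, y_c = 45.69 mm

plate: A = 210 × 90 = 18900.00, centroid at (105.00, 45.00).
hole: A = −π·27² = -2290.22, centroid at (147.00, 40.00).
ΣA = 16609.78 mm², ΣAx_c = 1647837.51 mm³, ΣAy_c = 758891.16 mm³.
x_c = 1647837.51/16609.78 = 99.21 mm; y_c = 758891.16/16609.78 = 45.69 mm.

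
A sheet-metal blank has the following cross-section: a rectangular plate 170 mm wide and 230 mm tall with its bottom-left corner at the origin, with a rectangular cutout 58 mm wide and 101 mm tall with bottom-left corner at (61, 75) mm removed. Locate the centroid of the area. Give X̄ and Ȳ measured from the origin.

X̄ = 84.12 mm, Ȳ = 113.15 mm

plate: A = 170 × 230 = 39100.00, centroid at (85.00, 115.00).
hole: A = −(58 × 101) = -5858.00, centroid at (90.00, 125.50).
ΣA = 33242.00 mm², ΣAX̄ = 2796280.00 mm³, ΣAȲ = 3761321.00 mm³.
X̄ = 2796280.00/33242.00 = 84.12 mm; Ȳ = 3761321.00/33242.00 = 113.15 mm.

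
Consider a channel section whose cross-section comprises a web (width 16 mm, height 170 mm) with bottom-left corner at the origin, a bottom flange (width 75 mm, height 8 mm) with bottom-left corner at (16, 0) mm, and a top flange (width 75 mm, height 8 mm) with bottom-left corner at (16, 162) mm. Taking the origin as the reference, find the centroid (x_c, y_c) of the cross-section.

Part | A | x̄ᵢ | ȳᵢ | A·x̄ᵢ | A·ȳᵢ
web | 2720.00 | 8.00 | 85.00 | 21760.00 | 231200.00
bottom flange | 600.00 | 53.50 | 4.00 | 32100.00 | 2400.00
top flange | 600.00 | 53.50 | 166.00 | 32100.00 | 99600.00
Σ | 3920.00 |  |  | 85960.00 | 333200.00
x_c = 85960.00 / 3920.00 = 21.93 mm
y_c = 333200.00 / 3920.00 = 85.00 mm

x_c = 21.93 mm, y_c = 85.00 mm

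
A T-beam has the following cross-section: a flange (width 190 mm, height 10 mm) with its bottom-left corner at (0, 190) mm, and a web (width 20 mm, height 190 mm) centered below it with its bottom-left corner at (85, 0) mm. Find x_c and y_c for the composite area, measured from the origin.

Part | A | x̄ᵢ | ȳᵢ | A·x̄ᵢ | A·ȳᵢ
web | 3800.00 | 95.00 | 95.00 | 361000.00 | 361000.00
flange | 1900.00 | 95.00 | 195.00 | 180500.00 | 370500.00
Σ | 5700.00 |  |  | 541500.00 | 731500.00
x_c = 541500.00 / 5700.00 = 95.00 mm
y_c = 731500.00 / 5700.00 = 128.33 mm

x_c = 95.00 mm, y_c = 128.33 mm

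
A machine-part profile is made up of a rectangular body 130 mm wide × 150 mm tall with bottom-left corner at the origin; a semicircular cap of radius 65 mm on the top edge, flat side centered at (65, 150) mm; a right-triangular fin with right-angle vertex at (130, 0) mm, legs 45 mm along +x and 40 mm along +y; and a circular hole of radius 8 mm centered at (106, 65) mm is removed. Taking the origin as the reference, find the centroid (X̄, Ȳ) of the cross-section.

Part | A | x̄ᵢ | ȳᵢ | A·x̄ᵢ | A·ȳᵢ
rectangular body | 19500.00 | 65.00 | 75.00 | 1267500.00 | 1462500.00
semicircular top | 6636.61 | 65.00 | 177.59 | 431379.94 | 1178575.51
triangular fin | 900.00 | 145.00 | 13.33 | 130500.00 | 12000.00
hole | -201.06 | 106.00 | 65.00 | -21312.56 | -13069.03
Σ | 26835.55 |  |  | 1808067.38 | 2640006.48
X̄ = 1808067.38 / 26835.55 = 67.38 mm
Ȳ = 2640006.48 / 26835.55 = 98.38 mm

X̄ = 67.38 mm, Ȳ = 98.38 mm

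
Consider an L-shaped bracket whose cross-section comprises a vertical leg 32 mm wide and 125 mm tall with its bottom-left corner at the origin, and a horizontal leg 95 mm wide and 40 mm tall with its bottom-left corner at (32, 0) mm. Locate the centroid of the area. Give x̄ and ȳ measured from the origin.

x̄ = 46.94 mm, ȳ = 41.79 mm

Part | A | x̄ᵢ | ȳᵢ | A·x̄ᵢ | A·ȳᵢ
vertical leg | 4000.00 | 16.00 | 62.50 | 64000.00 | 250000.00
horizontal leg | 3800.00 | 79.50 | 20.00 | 302100.00 | 76000.00
Σ | 7800.00 |  |  | 366100.00 | 326000.00
x̄ = 366100.00 / 7800.00 = 46.94 mm
ȳ = 326000.00 / 7800.00 = 41.79 mm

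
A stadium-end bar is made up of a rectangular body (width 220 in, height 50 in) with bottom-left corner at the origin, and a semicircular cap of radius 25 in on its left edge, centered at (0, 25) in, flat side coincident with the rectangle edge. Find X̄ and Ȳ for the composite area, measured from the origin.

Part | A | x̄ᵢ | ȳᵢ | A·x̄ᵢ | A·ȳᵢ
rectangular body | 11000.00 | 110.00 | 25.00 | 1210000.00 | 275000.00
semicircular end | 981.75 | -10.61 | 25.00 | -10416.67 | 24543.69
Σ | 11981.75 |  |  | 1199583.33 | 299543.69
X̄ = 1199583.33 / 11981.75 = 100.12 in
Ȳ = 299543.69 / 11981.75 = 25.00 in

X̄ = 100.12 in, Ȳ = 25.00 in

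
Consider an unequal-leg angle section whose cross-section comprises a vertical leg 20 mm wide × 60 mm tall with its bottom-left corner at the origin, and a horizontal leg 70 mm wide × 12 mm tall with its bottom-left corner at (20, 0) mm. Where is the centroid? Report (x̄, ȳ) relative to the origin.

x̄ = 28.53 mm, ȳ = 20.12 mm

Part | A | x̄ᵢ | ȳᵢ | A·x̄ᵢ | A·ȳᵢ
vertical leg | 1200.00 | 10.00 | 30.00 | 12000.00 | 36000.00
horizontal leg | 840.00 | 55.00 | 6.00 | 46200.00 | 5040.00
Σ | 2040.00 |  |  | 58200.00 | 41040.00
x̄ = 58200.00 / 2040.00 = 28.53 mm
ȳ = 41040.00 / 2040.00 = 20.12 mm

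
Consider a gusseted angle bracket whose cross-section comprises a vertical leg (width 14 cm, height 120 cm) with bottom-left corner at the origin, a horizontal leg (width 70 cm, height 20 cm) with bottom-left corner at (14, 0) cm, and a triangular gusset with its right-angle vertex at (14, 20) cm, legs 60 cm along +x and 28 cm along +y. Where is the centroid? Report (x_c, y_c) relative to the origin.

vertical leg: A = 14 × 120 = 1680.00, centroid at (7.00, 60.00).
horizontal leg: A = 70 × 20 = 1400.00, centroid at (49.00, 10.00).
gusset: A = ½·60·28 = 840.00, centroid at (34.00, 29.33).
ΣA = 3920.00 cm², ΣAx_c = 108920.00 cm³, ΣAy_c = 139440.00 cm³.
x_c = 108920.00/3920.00 = 27.79 cm; y_c = 139440.00/3920.00 = 35.57 cm.

x_c = 27.79 cm, y_c = 35.57 cm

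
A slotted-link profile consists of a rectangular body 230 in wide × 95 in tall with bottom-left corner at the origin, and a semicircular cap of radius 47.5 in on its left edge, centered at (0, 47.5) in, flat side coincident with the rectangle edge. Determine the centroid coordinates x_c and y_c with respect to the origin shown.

rectangular body: A = 230 × 95 = 21850.00, centroid at (115.00, 47.50).
semicircular end: A = ½π·47.5² = 3544.11, centroid at (-20.16, 47.50).
ΣA = 25394.11 in²
ΣAx_c = (21850.00)(115.00) + (3544.11)(-20.16) = 2441302.08 in³
ΣAy_c = (21850.00)(47.50) + (3544.11)(47.50) = 1206220.19 in³
x_c = 2441302.08 / 25394.11 = 96.14 in
y_c = 1206220.19 / 25394.11 = 47.50 in

x_c = 96.14 in, y_c = 47.50 in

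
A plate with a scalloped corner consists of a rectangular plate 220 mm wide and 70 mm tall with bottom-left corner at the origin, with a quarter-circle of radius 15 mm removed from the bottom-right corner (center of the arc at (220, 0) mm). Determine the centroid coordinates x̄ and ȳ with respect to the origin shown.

plate: A = 220 × 70 = 15400.00, centroid at (110.00, 35.00).
removed quarter-circle: A = −¼π·15² = -176.71, centroid at (213.63, 6.37).
ΣA = 15223.29 mm²
ΣAx̄ = (15400.00)(110.00) + (-176.71)(213.63) = 1656247.79 mm³
ΣAȳ = (15400.00)(35.00) + (-176.71)(6.37) = 537875.00 mm³
x̄ = 1656247.79 / 15223.29 = 108.80 mm
ȳ = 537875.00 / 15223.29 = 35.33 mm

x̄ = 108.80 mm, ȳ = 35.33 mm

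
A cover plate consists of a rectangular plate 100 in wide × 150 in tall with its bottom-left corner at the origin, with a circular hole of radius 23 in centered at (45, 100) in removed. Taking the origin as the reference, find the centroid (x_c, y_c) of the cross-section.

x_c = 50.62 in, y_c = 71.89 in

plate: A = 100 × 150 = 15000.00, centroid at (50.00, 75.00).
hole: A = −π·23² = -1661.90, centroid at (45.00, 100.00).
ΣA = 13338.10 in²
ΣAx_c = (15000.00)(50.00) + (-1661.90)(45.00) = 675214.39 in³
ΣAy_c = (15000.00)(75.00) + (-1661.90)(100.00) = 958809.75 in³
x_c = 675214.39 / 13338.10 = 50.62 in
y_c = 958809.75 / 13338.10 = 71.89 in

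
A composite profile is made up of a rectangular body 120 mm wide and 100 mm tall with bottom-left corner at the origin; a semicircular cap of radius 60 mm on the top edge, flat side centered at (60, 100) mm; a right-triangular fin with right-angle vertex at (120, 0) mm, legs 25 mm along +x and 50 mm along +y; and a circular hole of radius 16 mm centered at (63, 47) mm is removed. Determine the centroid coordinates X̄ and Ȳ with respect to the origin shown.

rectangular body: A = 120 × 100 = 12000.00, centroid at (60.00, 50.00).
semicircular top: A = ½π·60² = 5654.87, centroid at (60.00, 125.46).
triangular fin: A = ½·25·50 = 625.00, centroid at (128.33, 16.67).
hole: A = −π·16² = -804.25, centroid at (63.00, 47.00).
ΣA = 17475.62 mm²
ΣAX̄ = (12000.00)(60.00) + (5654.87)(60.00) + (625.00)(128.33) + (-804.25)(63.00) = 1088832.73 mm³
ΣAȲ = (12000.00)(50.00) + (5654.87)(125.46) + (625.00)(16.67) + (-804.25)(47.00) = 1282103.70 mm³
X̄ = 1088832.73 / 17475.62 = 62.31 mm
Ȳ = 1282103.70 / 17475.62 = 73.37 mm

X̄ = 62.31 mm, Ȳ = 73.37 mm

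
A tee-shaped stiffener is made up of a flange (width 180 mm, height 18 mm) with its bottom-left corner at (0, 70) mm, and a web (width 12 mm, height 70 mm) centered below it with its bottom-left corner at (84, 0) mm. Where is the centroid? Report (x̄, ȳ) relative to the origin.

web: A = 12 × 70 = 840.00, centroid at (90.00, 35.00).
flange: A = 180 × 18 = 3240.00, centroid at (90.00, 79.00).
ΣA = 4080.00 mm², ΣAx̄ = 367200.00 mm³, ΣAȳ = 285360.00 mm³.
x̄ = 367200.00/4080.00 = 90.00 mm; ȳ = 285360.00/4080.00 = 69.94 mm.

x̄ = 90.00 mm, ȳ = 69.94 mm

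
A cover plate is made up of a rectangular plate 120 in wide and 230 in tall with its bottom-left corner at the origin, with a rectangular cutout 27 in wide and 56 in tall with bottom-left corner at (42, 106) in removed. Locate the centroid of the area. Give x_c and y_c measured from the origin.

x_c = 60.26 in, y_c = 113.90 in

Part | A | x̄ᵢ | ȳᵢ | A·x̄ᵢ | A·ȳᵢ
plate | 27600.00 | 60.00 | 115.00 | 1656000.00 | 3174000.00
hole | -1512.00 | 55.50 | 134.00 | -83916.00 | -202608.00
Σ | 26088.00 |  |  | 1572084.00 | 2971392.00
x_c = 1572084.00 / 26088.00 = 60.26 in
y_c = 2971392.00 / 26088.00 = 113.90 in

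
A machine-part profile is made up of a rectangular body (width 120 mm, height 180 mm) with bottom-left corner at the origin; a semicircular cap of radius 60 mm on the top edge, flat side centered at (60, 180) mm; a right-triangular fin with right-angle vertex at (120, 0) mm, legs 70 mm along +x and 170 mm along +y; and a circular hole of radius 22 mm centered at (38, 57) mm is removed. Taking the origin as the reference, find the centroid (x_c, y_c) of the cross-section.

rectangular body: A = 120 × 180 = 21600.00, centroid at (60.00, 90.00).
semicircular top: A = ½π·60² = 5654.87, centroid at (60.00, 205.46).
triangular fin: A = ½·70·170 = 5950.00, centroid at (143.33, 56.67).
hole: A = −π·22² = -1520.53, centroid at (38.00, 57.00).
ΣA = 31684.34 mm²
ΣAx_c = (21600.00)(60.00) + (5654.87)(60.00) + (5950.00)(143.33) + (-1520.53)(38.00) = 2430345.17 mm³
ΣAy_c = (21600.00)(90.00) + (5654.87)(205.46) + (5950.00)(56.67) + (-1520.53)(57.00) = 3356372.43 mm³
x_c = 2430345.17 / 31684.34 = 76.70 mm
y_c = 3356372.43 / 31684.34 = 105.93 mm

x_c = 76.70 mm, y_c = 105.93 mm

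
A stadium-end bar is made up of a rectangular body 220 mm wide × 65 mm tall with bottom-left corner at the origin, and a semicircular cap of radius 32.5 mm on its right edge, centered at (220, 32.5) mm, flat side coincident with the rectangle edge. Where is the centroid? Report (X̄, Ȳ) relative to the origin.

rectangular body: A = 220 × 65 = 14300.00, centroid at (110.00, 32.50).
semicircular end: A = ½π·32.5² = 1659.15, centroid at (233.79, 32.50).
ΣA = 15959.15 mm²
ΣAX̄ = (14300.00)(110.00) + (1659.15)(233.79) = 1960899.21 mm³
ΣAȲ = (14300.00)(32.50) + (1659.15)(32.50) = 518672.49 mm³
X̄ = 1960899.21 / 15959.15 = 122.87 mm
Ȳ = 518672.49 / 15959.15 = 32.50 mm

X̄ = 122.87 mm, Ȳ = 32.50 mm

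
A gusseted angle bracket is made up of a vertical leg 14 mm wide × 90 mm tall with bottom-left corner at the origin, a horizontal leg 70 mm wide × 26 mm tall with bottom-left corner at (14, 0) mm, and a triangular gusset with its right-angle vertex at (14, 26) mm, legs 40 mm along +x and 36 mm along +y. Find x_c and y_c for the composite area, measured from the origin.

x_c = 30.97 mm, y_c = 28.35 mm

Part | A | x̄ᵢ | ȳᵢ | A·x̄ᵢ | A·ȳᵢ
vertical leg | 1260.00 | 7.00 | 45.00 | 8820.00 | 56700.00
horizontal leg | 1820.00 | 49.00 | 13.00 | 89180.00 | 23660.00
gusset | 720.00 | 27.33 | 38.00 | 19680.00 | 27360.00
Σ | 3800.00 |  |  | 117680.00 | 107720.00
x_c = 117680.00 / 3800.00 = 30.97 mm
y_c = 107720.00 / 3800.00 = 28.35 mm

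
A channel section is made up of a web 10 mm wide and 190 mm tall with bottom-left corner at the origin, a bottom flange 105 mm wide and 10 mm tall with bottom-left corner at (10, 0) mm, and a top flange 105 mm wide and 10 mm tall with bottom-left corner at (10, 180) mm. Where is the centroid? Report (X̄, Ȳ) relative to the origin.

Part | A | x̄ᵢ | ȳᵢ | A·x̄ᵢ | A·ȳᵢ
web | 1900.00 | 5.00 | 95.00 | 9500.00 | 180500.00
bottom flange | 1050.00 | 62.50 | 5.00 | 65625.00 | 5250.00
top flange | 1050.00 | 62.50 | 185.00 | 65625.00 | 194250.00
Σ | 4000.00 |  |  | 140750.00 | 380000.00
X̄ = 140750.00 / 4000.00 = 35.19 mm
Ȳ = 380000.00 / 4000.00 = 95.00 mm

X̄ = 35.19 mm, Ȳ = 95.00 mm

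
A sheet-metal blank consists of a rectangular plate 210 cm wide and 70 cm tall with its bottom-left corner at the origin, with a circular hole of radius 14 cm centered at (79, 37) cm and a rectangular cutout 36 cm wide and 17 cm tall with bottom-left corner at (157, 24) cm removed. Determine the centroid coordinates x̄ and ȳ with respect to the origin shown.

plate: A = 210 × 70 = 14700.00, centroid at (105.00, 35.00).
hole 1: A = −π·14² = -615.75, centroid at (79.00, 37.00).
hole 2: A = −(36 × 17) = -612.00, centroid at (175.00, 32.50).
ΣA = 13472.25 cm²
ΣAx̄ = (14700.00)(105.00) + (-615.75)(79.00) + (-612.00)(175.00) = 1387755.58 cm³
ΣAȳ = (14700.00)(35.00) + (-615.75)(37.00) + (-612.00)(32.50) = 471827.17 cm³
x̄ = 1387755.58 / 13472.25 = 103.01 cm
ȳ = 471827.17 / 13472.25 = 35.02 cm

x̄ = 103.01 cm, ȳ = 35.02 cm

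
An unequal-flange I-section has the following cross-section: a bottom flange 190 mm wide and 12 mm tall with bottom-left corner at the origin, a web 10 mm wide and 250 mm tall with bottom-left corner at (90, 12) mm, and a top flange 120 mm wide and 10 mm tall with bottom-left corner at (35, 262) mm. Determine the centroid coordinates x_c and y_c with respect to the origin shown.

bottom flange: A = 190 × 12 = 2280.00, centroid at (95.00, 6.00).
web: A = 10 × 250 = 2500.00, centroid at (95.00, 137.00).
top flange: A = 120 × 10 = 1200.00, centroid at (95.00, 267.00).
ΣA = 5980.00 mm², ΣAx_c = 568100.00 mm³, ΣAy_c = 676580.00 mm³.
x_c = 568100.00/5980.00 = 95.00 mm; y_c = 676580.00/5980.00 = 113.14 mm.

x_c = 95.00 mm, y_c = 113.14 mm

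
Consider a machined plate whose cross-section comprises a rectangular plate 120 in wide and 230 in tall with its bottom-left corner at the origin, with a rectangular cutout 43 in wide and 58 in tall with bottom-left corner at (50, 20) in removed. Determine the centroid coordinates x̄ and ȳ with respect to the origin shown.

Part | A | x̄ᵢ | ȳᵢ | A·x̄ᵢ | A·ȳᵢ
plate | 27600.00 | 60.00 | 115.00 | 1656000.00 | 3174000.00
hole | -2494.00 | 71.50 | 49.00 | -178321.00 | -122206.00
Σ | 25106.00 |  |  | 1477679.00 | 3051794.00
x̄ = 1477679.00 / 25106.00 = 58.86 in
ȳ = 3051794.00 / 25106.00 = 121.56 in

x̄ = 58.86 in, ȳ = 121.56 in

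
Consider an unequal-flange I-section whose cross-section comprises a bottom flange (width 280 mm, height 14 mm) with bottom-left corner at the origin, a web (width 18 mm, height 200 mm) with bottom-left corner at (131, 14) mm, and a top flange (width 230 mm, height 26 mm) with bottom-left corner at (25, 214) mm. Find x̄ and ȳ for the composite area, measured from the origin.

x̄ = 140.00 mm, ȳ = 132.99 mm

Part | A | x̄ᵢ | ȳᵢ | A·x̄ᵢ | A·ȳᵢ
bottom flange | 3920.00 | 140.00 | 7.00 | 548800.00 | 27440.00
web | 3600.00 | 140.00 | 114.00 | 504000.00 | 410400.00
top flange | 5980.00 | 140.00 | 227.00 | 837200.00 | 1357460.00
Σ | 13500.00 |  |  | 1890000.00 | 1795300.00
x̄ = 1890000.00 / 13500.00 = 140.00 mm
ȳ = 1795300.00 / 13500.00 = 132.99 mm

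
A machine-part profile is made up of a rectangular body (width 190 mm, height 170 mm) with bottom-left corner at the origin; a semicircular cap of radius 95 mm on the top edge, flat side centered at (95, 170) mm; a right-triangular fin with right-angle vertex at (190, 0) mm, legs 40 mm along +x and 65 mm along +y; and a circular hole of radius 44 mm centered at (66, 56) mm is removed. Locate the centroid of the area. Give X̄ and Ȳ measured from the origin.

X̄ = 102.61 mm, Ȳ = 129.87 mm

Part | A | x̄ᵢ | ȳᵢ | A·x̄ᵢ | A·ȳᵢ
rectangular body | 32300.00 | 95.00 | 85.00 | 3068500.00 | 2745500.00
semicircular top | 14176.44 | 95.00 | 210.32 | 1346761.50 | 2981577.60
triangular fin | 1300.00 | 203.33 | 21.67 | 264333.33 | 28166.67
hole | -6082.12 | 66.00 | 56.00 | -401420.14 | -340598.91
Σ | 41694.31 |  |  | 4278174.69 | 5414645.36
X̄ = 4278174.69 / 41694.31 = 102.61 mm
Ȳ = 5414645.36 / 41694.31 = 129.87 mm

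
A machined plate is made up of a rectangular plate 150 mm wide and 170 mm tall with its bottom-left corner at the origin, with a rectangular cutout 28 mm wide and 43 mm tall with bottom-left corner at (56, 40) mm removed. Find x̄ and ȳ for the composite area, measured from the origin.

Part | A | x̄ᵢ | ȳᵢ | A·x̄ᵢ | A·ȳᵢ
plate | 25500.00 | 75.00 | 85.00 | 1912500.00 | 2167500.00
hole | -1204.00 | 70.00 | 61.50 | -84280.00 | -74046.00
Σ | 24296.00 |  |  | 1828220.00 | 2093454.00
x̄ = 1828220.00 / 24296.00 = 75.25 mm
ȳ = 2093454.00 / 24296.00 = 86.16 mm

x̄ = 75.25 mm, ȳ = 86.16 mm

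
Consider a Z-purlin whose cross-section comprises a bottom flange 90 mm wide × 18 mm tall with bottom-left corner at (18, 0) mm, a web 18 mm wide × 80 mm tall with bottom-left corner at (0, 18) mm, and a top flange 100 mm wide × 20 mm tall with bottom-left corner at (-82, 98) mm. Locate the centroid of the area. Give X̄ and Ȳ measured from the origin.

bottom flange: A = 90 × 18 = 1620.00, centroid at (63.00, 9.00).
web: A = 18 × 80 = 1440.00, centroid at (9.00, 58.00).
top flange: A = 100 × 20 = 2000.00, centroid at (-32.00, 108.00).
ΣA = 5060.00 mm²
ΣAX̄ = (1620.00)(63.00) + (1440.00)(9.00) + (2000.00)(-32.00) = 51020.00 mm³
ΣAȲ = (1620.00)(9.00) + (1440.00)(58.00) + (2000.00)(108.00) = 314100.00 mm³
X̄ = 51020.00 / 5060.00 = 10.08 mm
Ȳ = 314100.00 / 5060.00 = 62.08 mm

X̄ = 10.08 mm, Ȳ = 62.08 mm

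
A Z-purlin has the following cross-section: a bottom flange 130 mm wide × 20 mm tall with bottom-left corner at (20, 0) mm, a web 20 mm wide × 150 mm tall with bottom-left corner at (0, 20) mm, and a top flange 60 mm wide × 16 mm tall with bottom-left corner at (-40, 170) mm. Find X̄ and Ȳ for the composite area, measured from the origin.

X̄ = 36.80 mm, Ȳ = 73.46 mm

bottom flange: A = 130 × 20 = 2600.00, centroid at (85.00, 10.00).
web: A = 20 × 150 = 3000.00, centroid at (10.00, 95.00).
top flange: A = 60 × 16 = 960.00, centroid at (-10.00, 178.00).
ΣA = 6560.00 mm², ΣAX̄ = 241400.00 mm³, ΣAȲ = 481880.00 mm³.
X̄ = 241400.00/6560.00 = 36.80 mm; Ȳ = 481880.00/6560.00 = 73.46 mm.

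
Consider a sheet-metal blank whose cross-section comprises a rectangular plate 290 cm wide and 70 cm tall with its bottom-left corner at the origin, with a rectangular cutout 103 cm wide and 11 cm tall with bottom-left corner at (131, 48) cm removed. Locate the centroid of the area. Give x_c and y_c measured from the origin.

Part | A | x̄ᵢ | ȳᵢ | A·x̄ᵢ | A·ȳᵢ
plate | 20300.00 | 145.00 | 35.00 | 2943500.00 | 710500.00
hole | -1133.00 | 182.50 | 53.50 | -206772.50 | -60615.50
Σ | 19167.00 |  |  | 2736727.50 | 649884.50
x_c = 2736727.50 / 19167.00 = 142.78 cm
y_c = 649884.50 / 19167.00 = 33.91 cm

x_c = 142.78 cm, y_c = 33.91 cm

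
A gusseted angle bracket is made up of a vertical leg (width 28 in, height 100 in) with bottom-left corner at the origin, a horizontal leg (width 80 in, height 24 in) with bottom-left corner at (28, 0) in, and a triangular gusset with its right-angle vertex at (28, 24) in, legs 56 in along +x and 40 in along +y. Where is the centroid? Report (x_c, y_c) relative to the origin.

x_c = 38.02 in, y_c = 35.08 in

vertical leg: A = 28 × 100 = 2800.00, centroid at (14.00, 50.00).
horizontal leg: A = 80 × 24 = 1920.00, centroid at (68.00, 12.00).
gusset: A = ½·56·40 = 1120.00, centroid at (46.67, 37.33).
ΣA = 5840.00 in², ΣAx_c = 222026.67 in³, ΣAy_c = 204853.33 in³.
x_c = 222026.67/5840.00 = 38.02 in; y_c = 204853.33/5840.00 = 35.08 in.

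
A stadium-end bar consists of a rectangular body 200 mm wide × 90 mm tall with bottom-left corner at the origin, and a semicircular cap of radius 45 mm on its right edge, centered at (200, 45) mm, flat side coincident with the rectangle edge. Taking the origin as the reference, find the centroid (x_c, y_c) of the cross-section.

x_c = 117.89 mm, y_c = 45.00 mm

Part | A | x̄ᵢ | ȳᵢ | A·x̄ᵢ | A·ȳᵢ
rectangular body | 18000.00 | 100.00 | 45.00 | 1800000.00 | 810000.00
semicircular end | 3180.86 | 219.10 | 45.00 | 696922.51 | 143138.82
Σ | 21180.86 |  |  | 2496922.51 | 953138.82
x_c = 2496922.51 / 21180.86 = 117.89 mm
y_c = 953138.82 / 21180.86 = 45.00 mm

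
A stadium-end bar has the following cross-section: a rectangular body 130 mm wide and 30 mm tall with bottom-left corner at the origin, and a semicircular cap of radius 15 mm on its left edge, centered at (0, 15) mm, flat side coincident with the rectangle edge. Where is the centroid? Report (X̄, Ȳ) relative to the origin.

rectangular body: A = 130 × 30 = 3900.00, centroid at (65.00, 15.00).
semicircular end: A = ½π·15² = 353.43, centroid at (-6.37, 15.00).
ΣA = 4253.43 mm²
ΣAX̄ = (3900.00)(65.00) + (353.43)(-6.37) = 251250.00 mm³
ΣAȲ = (3900.00)(15.00) + (353.43)(15.00) = 63801.44 mm³
X̄ = 251250.00 / 4253.43 = 59.07 mm
Ȳ = 63801.44 / 4253.43 = 15.00 mm

X̄ = 59.07 mm, Ȳ = 15.00 mm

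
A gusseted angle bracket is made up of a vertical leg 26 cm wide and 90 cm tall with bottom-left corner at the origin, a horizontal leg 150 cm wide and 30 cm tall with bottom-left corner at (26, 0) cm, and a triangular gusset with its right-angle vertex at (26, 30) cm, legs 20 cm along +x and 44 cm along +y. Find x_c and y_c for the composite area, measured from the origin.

x_c = 68.58 cm, y_c = 26.44 cm

vertical leg: A = 26 × 90 = 2340.00, centroid at (13.00, 45.00).
horizontal leg: A = 150 × 30 = 4500.00, centroid at (101.00, 15.00).
gusset: A = ½·20·44 = 440.00, centroid at (32.67, 44.67).
ΣA = 7280.00 cm², ΣAx_c = 499293.33 cm³, ΣAy_c = 192453.33 cm³.
x_c = 499293.33/7280.00 = 68.58 cm; y_c = 192453.33/7280.00 = 26.44 cm.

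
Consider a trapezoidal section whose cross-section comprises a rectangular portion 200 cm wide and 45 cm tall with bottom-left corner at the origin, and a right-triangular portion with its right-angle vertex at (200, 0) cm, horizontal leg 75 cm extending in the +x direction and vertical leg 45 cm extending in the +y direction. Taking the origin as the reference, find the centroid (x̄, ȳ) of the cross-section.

rectangular portion: A = 200 × 45 = 9000.00, centroid at (100.00, 22.50).
triangular portion: A = ½·75·45 = 1687.50, centroid at (225.00, 15.00).
ΣA = 10687.50 cm²
ΣAx̄ = (9000.00)(100.00) + (1687.50)(225.00) = 1279687.50 cm³
ΣAȳ = (9000.00)(22.50) + (1687.50)(15.00) = 227812.50 cm³
x̄ = 1279687.50 / 10687.50 = 119.74 cm
ȳ = 227812.50 / 10687.50 = 21.32 cm

x̄ = 119.74 cm, ȳ = 21.32 cm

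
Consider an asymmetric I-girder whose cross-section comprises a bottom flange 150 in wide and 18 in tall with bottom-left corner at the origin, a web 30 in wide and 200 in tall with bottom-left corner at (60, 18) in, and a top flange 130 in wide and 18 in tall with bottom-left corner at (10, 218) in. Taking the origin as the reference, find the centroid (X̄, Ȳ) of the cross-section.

X̄ = 75.00 in, Ȳ = 114.45 in

bottom flange: A = 150 × 18 = 2700.00, centroid at (75.00, 9.00).
web: A = 30 × 200 = 6000.00, centroid at (75.00, 118.00).
top flange: A = 130 × 18 = 2340.00, centroid at (75.00, 227.00).
ΣA = 11040.00 in², ΣAX̄ = 828000.00 in³, ΣAȲ = 1263480.00 in³.
X̄ = 828000.00/11040.00 = 75.00 in; Ȳ = 1263480.00/11040.00 = 114.45 in.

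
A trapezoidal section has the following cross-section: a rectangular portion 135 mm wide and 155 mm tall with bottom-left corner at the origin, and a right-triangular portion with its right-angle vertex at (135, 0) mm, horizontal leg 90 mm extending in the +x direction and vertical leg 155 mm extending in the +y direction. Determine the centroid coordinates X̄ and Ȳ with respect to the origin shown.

rectangular portion: A = 135 × 155 = 20925.00, centroid at (67.50, 77.50).
triangular portion: A = ½·90·155 = 6975.00, centroid at (165.00, 51.67).
ΣA = 27900.00 mm²
ΣAX̄ = (20925.00)(67.50) + (6975.00)(165.00) = 2563312.50 mm³
ΣAȲ = (20925.00)(77.50) + (6975.00)(51.67) = 1982062.50 mm³
X̄ = 2563312.50 / 27900.00 = 91.88 mm
Ȳ = 1982062.50 / 27900.00 = 71.04 mm

X̄ = 91.88 mm, Ȳ = 71.04 mm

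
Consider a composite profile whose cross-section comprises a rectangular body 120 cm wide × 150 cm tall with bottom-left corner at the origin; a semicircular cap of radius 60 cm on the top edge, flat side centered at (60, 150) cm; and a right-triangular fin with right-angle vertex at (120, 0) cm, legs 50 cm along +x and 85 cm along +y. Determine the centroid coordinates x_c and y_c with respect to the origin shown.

x_c = 66.32 cm, y_c = 93.19 cm

Part | A | x̄ᵢ | ȳᵢ | A·x̄ᵢ | A·ȳᵢ
rectangular body | 18000.00 | 60.00 | 75.00 | 1080000.00 | 1350000.00
semicircular top | 5654.87 | 60.00 | 175.46 | 339292.01 | 992230.02
triangular fin | 2125.00 | 136.67 | 28.33 | 290416.67 | 60208.33
Σ | 25779.87 |  |  | 1709708.67 | 2402438.35
x_c = 1709708.67 / 25779.87 = 66.32 cm
y_c = 2402438.35 / 25779.87 = 93.19 cm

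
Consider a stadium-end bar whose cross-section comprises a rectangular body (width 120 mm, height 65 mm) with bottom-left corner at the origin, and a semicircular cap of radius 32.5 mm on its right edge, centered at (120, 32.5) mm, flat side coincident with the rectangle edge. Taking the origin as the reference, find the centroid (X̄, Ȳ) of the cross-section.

X̄ = 72.94 mm, Ȳ = 32.50 mm

rectangular body: A = 120 × 65 = 7800.00, centroid at (60.00, 32.50).
semicircular end: A = ½π·32.5² = 1659.15, centroid at (133.79, 32.50).
ΣA = 9459.15 mm²
ΣAX̄ = (7800.00)(60.00) + (1659.15)(133.79) = 689983.85 mm³
ΣAȲ = (7800.00)(32.50) + (1659.15)(32.50) = 307422.49 mm³
X̄ = 689983.85 / 9459.15 = 72.94 mm
Ȳ = 307422.49 / 9459.15 = 32.50 mm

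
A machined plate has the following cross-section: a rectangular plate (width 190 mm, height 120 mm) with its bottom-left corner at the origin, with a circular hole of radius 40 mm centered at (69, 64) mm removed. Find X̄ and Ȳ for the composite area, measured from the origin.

X̄ = 102.35 mm, Ȳ = 58.87 mm

plate: A = 190 × 120 = 22800.00, centroid at (95.00, 60.00).
hole: A = −π·40² = -5026.55, centroid at (69.00, 64.00).
ΣA = 17773.45 mm², ΣAX̄ = 1819168.17 mm³, ΣAȲ = 1046300.91 mm³.
X̄ = 1819168.17/17773.45 = 102.35 mm; Ȳ = 1046300.91/17773.45 = 58.87 mm.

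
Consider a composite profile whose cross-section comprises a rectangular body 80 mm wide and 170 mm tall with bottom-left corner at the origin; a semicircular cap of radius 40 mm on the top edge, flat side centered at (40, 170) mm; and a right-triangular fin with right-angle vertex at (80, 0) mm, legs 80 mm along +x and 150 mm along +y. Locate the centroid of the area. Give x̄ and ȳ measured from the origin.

x̄ = 58.09 mm, ȳ = 87.09 mm

Part | A | x̄ᵢ | ȳᵢ | A·x̄ᵢ | A·ȳᵢ
rectangular body | 13600.00 | 40.00 | 85.00 | 544000.00 | 1156000.00
semicircular top | 2513.27 | 40.00 | 186.98 | 100530.96 | 469923.27
triangular fin | 6000.00 | 106.67 | 50.00 | 640000.00 | 300000.00
Σ | 22113.27 |  |  | 1284530.96 | 1925923.27
x̄ = 1284530.96 / 22113.27 = 58.09 mm
ȳ = 1925923.27 / 22113.27 = 87.09 mm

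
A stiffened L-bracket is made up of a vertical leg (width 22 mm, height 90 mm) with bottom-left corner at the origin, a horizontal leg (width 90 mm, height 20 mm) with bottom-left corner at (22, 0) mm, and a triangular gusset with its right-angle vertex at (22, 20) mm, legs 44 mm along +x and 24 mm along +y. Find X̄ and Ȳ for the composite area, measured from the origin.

X̄ = 37.54 mm, Ȳ = 28.29 mm

vertical leg: A = 22 × 90 = 1980.00, centroid at (11.00, 45.00).
horizontal leg: A = 90 × 20 = 1800.00, centroid at (67.00, 10.00).
gusset: A = ½·44·24 = 528.00, centroid at (36.67, 28.00).
ΣA = 4308.00 mm², ΣAX̄ = 161740.00 mm³, ΣAȲ = 121884.00 mm³.
X̄ = 161740.00/4308.00 = 37.54 mm; Ȳ = 121884.00/4308.00 = 28.29 mm.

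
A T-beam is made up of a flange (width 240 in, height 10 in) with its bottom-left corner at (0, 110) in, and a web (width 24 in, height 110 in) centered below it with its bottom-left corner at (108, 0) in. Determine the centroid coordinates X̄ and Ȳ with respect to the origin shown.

web: A = 24 × 110 = 2640.00, centroid at (120.00, 55.00).
flange: A = 240 × 10 = 2400.00, centroid at (120.00, 115.00).
ΣA = 5040.00 in²
ΣAX̄ = (2640.00)(120.00) + (2400.00)(120.00) = 604800.00 in³
ΣAȲ = (2640.00)(55.00) + (2400.00)(115.00) = 421200.00 in³
X̄ = 604800.00 / 5040.00 = 120.00 in
Ȳ = 421200.00 / 5040.00 = 83.57 in

X̄ = 120.00 in, Ȳ = 83.57 in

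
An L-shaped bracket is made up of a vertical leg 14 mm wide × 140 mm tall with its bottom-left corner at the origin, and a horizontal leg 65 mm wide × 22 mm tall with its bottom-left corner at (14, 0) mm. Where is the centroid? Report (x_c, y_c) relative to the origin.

vertical leg: A = 14 × 140 = 1960.00, centroid at (7.00, 70.00).
horizontal leg: A = 65 × 22 = 1430.00, centroid at (46.50, 11.00).
ΣA = 3390.00 mm², ΣAx_c = 80215.00 mm³, ΣAy_c = 152930.00 mm³.
x_c = 80215.00/3390.00 = 23.66 mm; y_c = 152930.00/3390.00 = 45.11 mm.

x_c = 23.66 mm, y_c = 45.11 mm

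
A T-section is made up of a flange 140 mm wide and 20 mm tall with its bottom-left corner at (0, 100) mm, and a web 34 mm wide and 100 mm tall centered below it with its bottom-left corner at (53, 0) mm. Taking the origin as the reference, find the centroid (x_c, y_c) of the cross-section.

web: A = 34 × 100 = 3400.00, centroid at (70.00, 50.00).
flange: A = 140 × 20 = 2800.00, centroid at (70.00, 110.00).
ΣA = 6200.00 mm²
ΣAx_c = (3400.00)(70.00) + (2800.00)(70.00) = 434000.00 mm³
ΣAy_c = (3400.00)(50.00) + (2800.00)(110.00) = 478000.00 mm³
x_c = 434000.00 / 6200.00 = 70.00 mm
y_c = 478000.00 / 6200.00 = 77.10 mm

x_c = 70.00 mm, y_c = 77.10 mm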